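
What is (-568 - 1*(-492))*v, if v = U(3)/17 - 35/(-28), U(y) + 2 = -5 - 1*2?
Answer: -931/17 ≈ -54.765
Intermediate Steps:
U(y) = -9 (U(y) = -2 + (-5 - 1*2) = -2 + (-5 - 2) = -2 - 7 = -9)
v = 49/68 (v = -9/17 - 35/(-28) = -9*1/17 - 35*(-1/28) = -9/17 + 5/4 = 49/68 ≈ 0.72059)
(-568 - 1*(-492))*v = (-568 - 1*(-492))*(49/68) = (-568 + 492)*(49/68) = -76*49/68 = -931/17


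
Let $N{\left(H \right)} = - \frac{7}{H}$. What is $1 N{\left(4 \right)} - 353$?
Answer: $- \frac{1419}{4} \approx -354.75$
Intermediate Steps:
$1 N{\left(4 \right)} - 353 = 1 \left(- \frac{7}{4}\right) - 353 = - \frac{7}{4} - 353 = - \frac{1419}{4}$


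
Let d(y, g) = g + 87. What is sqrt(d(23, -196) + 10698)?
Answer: sqrt(10589) ≈ 102.90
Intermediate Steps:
d(y, g) = 87 + g
sqrt(d(23, -196) + 10698) = sqrt((87 - 196) + 10698) = sqrt(-109 + 10698) = sqrt(10589)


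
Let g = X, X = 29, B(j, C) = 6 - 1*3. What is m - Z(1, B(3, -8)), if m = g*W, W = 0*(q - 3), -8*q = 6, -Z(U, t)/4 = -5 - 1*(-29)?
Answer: 96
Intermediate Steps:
B(j, C) = 3 (B(j, C) = 6 - 3 = 3)
Z(U, t) = -96 (Z(U, t) = -4*(-5 - 1*(-29)) = -4*(-5 + 29) = -4*24 = -96)
q = -¾ (q = -⅛*6 = -¾ ≈ -0.75000)
g = 29
W = 0 (W = 0*(-¾ - 3) = 0*(-15/4) = 0)
m = 0 (m = 29*0 = 0)
m - Z(1, B(3, -8)) = 0 - 1*(-96) = 0 + 96 = 96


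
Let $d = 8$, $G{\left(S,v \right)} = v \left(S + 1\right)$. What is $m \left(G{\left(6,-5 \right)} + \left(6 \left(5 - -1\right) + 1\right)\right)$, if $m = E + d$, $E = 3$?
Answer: $22$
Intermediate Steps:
$G{\left(S,v \right)} = v \left(1 + S\right)$
$m = 11$ ($m = 3 + 8 = 11$)
$m \left(G{\left(6,-5 \right)} + \left(6 \left(5 - -1\right) + 1\right)\right) = 11 \left(- 5 \left(1 + 6\right) + \left(6 \left(5 - -1\right) + 1\right)\right) = 11 \left(\left(-5\right) 7 + \left(6 \left(5 + 1\right) + 1\right)\right) = 11 \left(-35 + \left(6 \cdot 6 + 1\right)\right) = 11 \left(-35 + \left(36 + 1\right)\right) = 11 \left(-35 + 37\right) = 11 \cdot 2 = 22$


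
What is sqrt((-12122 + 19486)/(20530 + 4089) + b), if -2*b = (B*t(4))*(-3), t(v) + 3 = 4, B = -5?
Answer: I*sqrt(356279134)/7034 ≈ 2.6834*I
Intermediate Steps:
t(v) = 1 (t(v) = -3 + 4 = 1)
b = -15/2 (b = -(-5*1)*(-3)/2 = -(-5)*(-3)/2 = -1/2*15 = -15/2 ≈ -7.5000)
sqrt((-12122 + 19486)/(20530 + 4089) + b) = sqrt((-12122 + 19486)/(20530 + 4089) - 15/2) = sqrt(7364/24619 - 15/2) = sqrt(7364*(1/24619) - 15/2) = sqrt(1052/3517 - 15/2) = sqrt(-50651/7034) = I*sqrt(356279134)/7034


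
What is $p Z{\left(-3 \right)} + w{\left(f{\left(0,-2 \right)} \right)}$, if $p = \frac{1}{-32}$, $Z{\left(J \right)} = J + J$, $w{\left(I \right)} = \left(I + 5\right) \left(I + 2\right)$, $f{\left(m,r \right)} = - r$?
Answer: $\frac{451}{16} \approx 28.188$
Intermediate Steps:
$w{\left(I \right)} = \left(2 + I\right) \left(5 + I\right)$ ($w{\left(I \right)} = \left(5 + I\right) \left(2 + I\right) = \left(2 + I\right) \left(5 + I\right)$)
$Z{\left(J \right)} = 2 J$
$p = - \frac{1}{32} \approx -0.03125$
$p Z{\left(-3 \right)} + w{\left(f{\left(0,-2 \right)} \right)} = - \frac{2 \left(-3\right)}{32} + \left(10 + \left(\left(-1\right) \left(-2\right)\right)^{2} + 7 \left(\left(-1\right) \left(-2\right)\right)\right) = \left(- \frac{1}{32}\right) \left(-6\right) + \left(10 + 2^{2} + 7 \cdot 2\right) = \frac{3}{16} + \left(10 + 4 + 14\right) = \frac{3}{16} + 28 = \frac{451}{16}$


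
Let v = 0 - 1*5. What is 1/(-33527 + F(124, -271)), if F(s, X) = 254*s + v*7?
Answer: -1/2066 ≈ -0.00048403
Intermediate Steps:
v = -5 (v = 0 - 5 = -5)
F(s, X) = -35 + 254*s (F(s, X) = 254*s - 5*7 = 254*s - 35 = -35 + 254*s)
1/(-33527 + F(124, -271)) = 1/(-33527 + (-35 + 254*124)) = 1/(-33527 + (-35 + 31496)) = 1/(-33527 + 31461) = 1/(-2066) = -1/2066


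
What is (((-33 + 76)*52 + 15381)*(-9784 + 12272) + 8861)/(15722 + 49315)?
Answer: 2087617/3097 ≈ 674.08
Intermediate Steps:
(((-33 + 76)*52 + 15381)*(-9784 + 12272) + 8861)/(15722 + 49315) = ((43*52 + 15381)*2488 + 8861)/65037 = ((2236 + 15381)*2488 + 8861)*(1/65037) = (17617*2488 + 8861)*(1/65037) = (43831096 + 8861)*(1/65037) = 43839957*(1/65037) = 2087617/3097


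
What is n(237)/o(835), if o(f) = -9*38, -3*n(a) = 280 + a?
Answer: 517/1026 ≈ 0.50390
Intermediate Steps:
n(a) = -280/3 - a/3 (n(a) = -(280 + a)/3 = -280/3 - a/3)
o(f) = -342
n(237)/o(835) = (-280/3 - ⅓*237)/(-342) = (-280/3 - 79)*(-1/342) = -517/3*(-1/342) = 517/1026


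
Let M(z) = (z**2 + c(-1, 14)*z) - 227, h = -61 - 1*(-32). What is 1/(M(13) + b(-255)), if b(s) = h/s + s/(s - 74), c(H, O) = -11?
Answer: -83895/16788329 ≈ -0.0049972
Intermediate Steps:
h = -29 (h = -61 + 32 = -29)
M(z) = -227 + z**2 - 11*z (M(z) = (z**2 - 11*z) - 227 = -227 + z**2 - 11*z)
b(s) = -29/s + s/(-74 + s) (b(s) = -29/s + s/(s - 74) = -29/s + s/(-74 + s))
1/(M(13) + b(-255)) = 1/((-227 + 13**2 - 11*13) + (2146 + (-255)**2 - 29*(-255))/((-255)*(-74 - 255))) = 1/((-227 + 169 - 143) - 1/255*(2146 + 65025 + 7395)/(-329)) = 1/(-201 - 1/255*(-1/329)*74566) = 1/(-201 + 74566/83895) = 1/(-16788329/83895) = -83895/16788329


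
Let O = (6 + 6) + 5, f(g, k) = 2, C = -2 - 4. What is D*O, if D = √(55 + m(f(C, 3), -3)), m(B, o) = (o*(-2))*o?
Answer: 17*√37 ≈ 103.41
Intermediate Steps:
C = -6
m(B, o) = -2*o² (m(B, o) = (-2*o)*o = -2*o²)
D = √37 (D = √(55 - 2*(-3)²) = √(55 - 2*9) = √(55 - 18) = √37 ≈ 6.0828)
O = 17 (O = 12 + 5 = 17)
D*O = √37*17 = 17*√37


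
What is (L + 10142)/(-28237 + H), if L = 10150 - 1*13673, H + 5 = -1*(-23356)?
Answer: -6619/4886 ≈ -1.3547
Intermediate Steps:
H = 23351 (H = -5 - 1*(-23356) = -5 + 23356 = 23351)
L = -3523 (L = 10150 - 13673 = -3523)
(L + 10142)/(-28237 + H) = (-3523 + 10142)/(-28237 + 23351) = 6619/(-4886) = 6619*(-1/4886) = -6619/4886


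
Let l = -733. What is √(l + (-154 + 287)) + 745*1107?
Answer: 824715 + 10*I*√6 ≈ 8.2472e+5 + 24.495*I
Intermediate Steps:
√(l + (-154 + 287)) + 745*1107 = √(-733 + (-154 + 287)) + 745*1107 = √(-733 + 133) + 824715 = √(-600) + 824715 = 10*I*√6 + 824715 = 824715 + 10*I*√6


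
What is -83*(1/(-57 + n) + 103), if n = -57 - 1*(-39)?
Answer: -641092/75 ≈ -8547.9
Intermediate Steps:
n = -18 (n = -57 + 39 = -18)
-83*(1/(-57 + n) + 103) = -83*(1/(-57 - 18) + 103) = -83*(1/(-75) + 103) = -83*(-1/75 + 103) = -83*7724/75 = -641092/75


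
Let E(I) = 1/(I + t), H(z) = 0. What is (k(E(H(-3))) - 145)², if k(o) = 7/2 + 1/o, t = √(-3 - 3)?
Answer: 80065/4 - 283*I*√6 ≈ 20016.0 - 693.21*I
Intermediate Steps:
t = I*√6 (t = √(-6) = I*√6 ≈ 2.4495*I)
E(I) = 1/(I + I*√6)
k(o) = 7/2 + 1/o (k(o) = 7*(½) + 1/o = 7/2 + 1/o)
(k(E(H(-3))) - 145)² = ((7/2 + 1/(1/(0 + I*√6))) - 145)² = ((7/2 + 1/(1/(I*√6))) - 145)² = ((7/2 + 1/(-I*√6/6)) - 145)² = ((7/2 + I*√6) - 145)² = (-283/2 + I*√6)²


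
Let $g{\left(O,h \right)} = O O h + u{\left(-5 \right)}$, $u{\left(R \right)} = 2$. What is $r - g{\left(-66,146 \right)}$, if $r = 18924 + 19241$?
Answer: $-597813$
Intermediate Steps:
$g{\left(O,h \right)} = 2 + h O^{2}$ ($g{\left(O,h \right)} = O O h + 2 = O^{2} h + 2 = h O^{2} + 2 = 2 + h O^{2}$)
$r = 38165$
$r - g{\left(-66,146 \right)} = 38165 - \left(2 + 146 \left(-66\right)^{2}\right) = 38165 - \left(2 + 146 \cdot 4356\right) = 38165 - \left(2 + 635976\right) = 38165 - 635978 = -597813$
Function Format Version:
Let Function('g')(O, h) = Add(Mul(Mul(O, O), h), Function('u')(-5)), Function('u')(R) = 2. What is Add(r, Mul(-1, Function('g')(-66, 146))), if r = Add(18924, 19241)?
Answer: -597813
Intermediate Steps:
Function('g')(O, h) = Add(2, Mul(h, Pow(O, 2))) (Function('g')(O, h) = Add(Mul(Mul(O, O), h), 2) = Add(Mul(Pow(O, 2), h), 2) = Add(Mul(h, Pow(O, 2)), 2) = Add(2, Mul(h, Pow(O, 2))))
r = 38165
Add(r, Mul(-1, Function('g')(-66, 146))) = Add(38165, Mul(-1, Add(2, Mul(146, Pow(-66, 2))))) = Add(38165, Mul(-1, Add(2, Mul(146, 4356)))) = Add(38165, Mul(-1, Add(2, 635976))) = Add(38165, Mul(-1, 635978)) = Add(38165, -635978) = -597813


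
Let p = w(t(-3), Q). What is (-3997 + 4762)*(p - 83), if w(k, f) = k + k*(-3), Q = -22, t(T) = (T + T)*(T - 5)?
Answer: -136935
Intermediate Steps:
t(T) = 2*T*(-5 + T) (t(T) = (2*T)*(-5 + T) = 2*T*(-5 + T))
w(k, f) = -2*k (w(k, f) = k - 3*k = -2*k)
p = -96 (p = -4*(-3)*(-5 - 3) = -4*(-3)*(-8) = -2*48 = -96)
(-3997 + 4762)*(p - 83) = (-3997 + 4762)*(-96 - 83) = 765*(-179) = -136935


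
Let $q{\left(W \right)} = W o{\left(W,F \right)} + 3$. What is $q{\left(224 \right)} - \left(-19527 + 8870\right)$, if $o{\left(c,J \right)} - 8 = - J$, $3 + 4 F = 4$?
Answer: $12396$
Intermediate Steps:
$F = \frac{1}{4}$ ($F = - \frac{3}{4} + \frac{1}{4} \cdot 4 = - \frac{3}{4} + 1 = \frac{1}{4} \approx 0.25$)
$o{\left(c,J \right)} = 8 - J$
$q{\left(W \right)} = 3 + \frac{31 W}{4}$ ($q{\left(W \right)} = W \left(8 - \frac{1}{4}\right) + 3 = W \frac{31}{4} + 3 = \frac{31 W}{4} + 3 = 3 + \frac{31 W}{4}$)
$q{\left(224 \right)} - \left(-19527 + 8870\right) = \left(3 + \frac{31}{4} \cdot 224\right) - \left(-19527 + 8870\right) = \left(3 + 1736\right) - -10657 = 1739 + 10657 = 12396$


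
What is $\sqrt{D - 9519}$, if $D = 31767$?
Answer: $6 \sqrt{618} \approx 149.16$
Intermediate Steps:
$\sqrt{D - 9519} = \sqrt{31767 - 9519} = \sqrt{22248} = 6 \sqrt{618}$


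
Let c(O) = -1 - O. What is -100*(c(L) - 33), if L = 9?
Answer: 4300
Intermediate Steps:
-100*(c(L) - 33) = -100*((-1 - 1*9) - 33) = -100*((-1 - 9) - 33) = -100*(-10 - 33) = -100*(-43) = 4300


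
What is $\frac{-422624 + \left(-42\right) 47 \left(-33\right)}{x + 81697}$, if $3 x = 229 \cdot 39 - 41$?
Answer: $- \frac{1072446}{253981} \approx -4.2225$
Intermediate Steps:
$x = \frac{8890}{3}$ ($x = \frac{229 \cdot 39 - 41}{3} = \frac{8931 - 41}{3} = \frac{1}{3} \cdot 8890 = \frac{8890}{3} \approx 2963.3$)
$\frac{-422624 + \left(-42\right) 47 \left(-33\right)}{x + 81697} = \frac{-422624 + \left(-42\right) 47 \left(-33\right)}{\frac{8890}{3} + 81697} = \frac{-422624 - -65142}{\frac{253981}{3}} = \left(-422624 + 65142\right) \frac{3}{253981} = \left(-357482\right) \frac{3}{253981} = - \frac{1072446}{253981}$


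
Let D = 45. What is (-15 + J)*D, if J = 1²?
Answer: -630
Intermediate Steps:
J = 1
(-15 + J)*D = (-15 + 1)*45 = -14*45 = -630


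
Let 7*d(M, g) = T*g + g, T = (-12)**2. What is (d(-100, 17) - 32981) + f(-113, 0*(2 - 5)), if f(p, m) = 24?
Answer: -228234/7 ≈ -32605.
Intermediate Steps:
T = 144
d(M, g) = 145*g/7 (d(M, g) = (144*g + g)/7 = (145*g)/7 = 145*g/7)
(d(-100, 17) - 32981) + f(-113, 0*(2 - 5)) = ((145/7)*17 - 32981) + 24 = (2465/7 - 32981) + 24 = -228402/7 + 24 = -228234/7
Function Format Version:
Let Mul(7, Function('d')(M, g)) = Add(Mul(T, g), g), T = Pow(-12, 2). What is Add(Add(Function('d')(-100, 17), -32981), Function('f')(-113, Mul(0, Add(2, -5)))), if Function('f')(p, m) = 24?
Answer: Rational(-228234, 7) ≈ -32605.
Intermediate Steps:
T = 144
Function('d')(M, g) = Mul(Rational(145, 7), g) (Function('d')(M, g) = Mul(Rational(1, 7), Add(Mul(144, g), g)) = Mul(Rational(1, 7), Mul(145, g)) = Mul(Rational(145, 7), g))
Add(Add(Function('d')(-100, 17), -32981), Function('f')(-113, Mul(0, Add(2, -5)))) = Add(Add(Mul(Rational(145, 7), 17), -32981), 24) = Add(Add(Rational(2465, 7), -32981), 24) = Add(Rational(-228402, 7), 24) = Rational(-228234, 7)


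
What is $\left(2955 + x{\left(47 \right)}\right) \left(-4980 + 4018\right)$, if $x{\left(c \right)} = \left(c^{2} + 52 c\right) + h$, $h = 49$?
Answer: $-7366034$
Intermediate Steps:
$x{\left(c \right)} = 49 + c^{2} + 52 c$ ($x{\left(c \right)} = \left(c^{2} + 52 c\right) + 49 = 49 + c^{2} + 52 c$)
$\left(2955 + x{\left(47 \right)}\right) \left(-4980 + 4018\right) = \left(2955 + \left(49 + 47^{2} + 52 \cdot 47\right)\right) \left(-4980 + 4018\right) = \left(2955 + \left(49 + 2209 + 2444\right)\right) \left(-962\right) = \left(2955 + 4702\right) \left(-962\right) = 7657 \left(-962\right) = -7366034$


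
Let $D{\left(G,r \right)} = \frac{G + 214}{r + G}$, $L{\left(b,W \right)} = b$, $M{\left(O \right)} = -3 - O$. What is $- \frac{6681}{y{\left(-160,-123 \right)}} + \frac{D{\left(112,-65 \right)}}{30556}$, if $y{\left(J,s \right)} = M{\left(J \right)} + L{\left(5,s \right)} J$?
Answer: $\frac{4797503755}{461716438} \approx 10.391$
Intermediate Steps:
$y{\left(J,s \right)} = -3 + 4 J$ ($y{\left(J,s \right)} = \left(-3 - J\right) + 5 J = -3 + 4 J$)
$D{\left(G,r \right)} = \frac{214 + G}{G + r}$
$- \frac{6681}{y{\left(-160,-123 \right)}} + \frac{D{\left(112,-65 \right)}}{30556} = - \frac{6681}{-3 + 4 \left(-160\right)} + \frac{\frac{1}{112 - 65} \left(214 + 112\right)}{30556} = - \frac{6681}{-3 - 640} + \frac{1}{47} \cdot 326 \cdot \frac{1}{30556} = - \frac{6681}{-643} + \frac{1}{47} \cdot 326 \cdot \frac{1}{30556} = \left(-6681\right) \left(- \frac{1}{643}\right) + \frac{326}{47} \cdot \frac{1}{30556} = \frac{6681}{643} + \frac{163}{718066} = \frac{4797503755}{461716438}$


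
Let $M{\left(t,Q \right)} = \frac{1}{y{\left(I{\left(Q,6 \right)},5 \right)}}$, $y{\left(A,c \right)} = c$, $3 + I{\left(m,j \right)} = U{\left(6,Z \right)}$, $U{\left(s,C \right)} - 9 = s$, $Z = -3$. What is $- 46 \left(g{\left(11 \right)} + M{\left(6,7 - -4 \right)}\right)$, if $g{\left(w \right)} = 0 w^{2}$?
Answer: $- \frac{46}{5} \approx -9.2$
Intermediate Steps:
$U{\left(s,C \right)} = 9 + s$
$I{\left(m,j \right)} = 12$ ($I{\left(m,j \right)} = -3 + \left(9 + 6\right) = -3 + 15 = 12$)
$M{\left(t,Q \right)} = \frac{1}{5}$
$g{\left(w \right)} = 0$
$- 46 \left(g{\left(11 \right)} + M{\left(6,7 - -4 \right)}\right) = - 46 \left(0 + \frac{1}{5}\right) = \left(-46\right) \frac{1}{5} = - \frac{46}{5}$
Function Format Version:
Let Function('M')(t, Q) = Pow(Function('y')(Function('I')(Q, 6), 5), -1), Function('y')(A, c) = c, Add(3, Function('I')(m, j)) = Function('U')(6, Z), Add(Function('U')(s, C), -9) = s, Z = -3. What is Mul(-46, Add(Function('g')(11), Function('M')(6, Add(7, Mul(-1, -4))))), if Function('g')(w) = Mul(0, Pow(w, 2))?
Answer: Rational(-46, 5) ≈ -9.2000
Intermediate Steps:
Function('U')(s, C) = Add(9, s)
Function('I')(m, j) = 12 (Function('I')(m, j) = Add(-3, Add(9, 6)) = Add(-3, 15) = 12)
Function('M')(t, Q) = Rational(1, 5) (Function('M')(t, Q) = Pow(5, -1) = Rational(1, 5))
Function('g')(w) = 0
Mul(-46, Add(Function('g')(11), Function('M')(6, Add(7, Mul(-1, -4))))) = Mul(-46, Add(0, Rational(1, 5))) = Mul(-46, Rational(1, 5)) = Rational(-46, 5)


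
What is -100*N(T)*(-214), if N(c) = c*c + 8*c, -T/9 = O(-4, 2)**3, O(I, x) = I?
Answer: 7198617600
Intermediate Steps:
T = 576 (T = -9*(-4)**3 = -9*(-64) = 576)
N(c) = c**2 + 8*c
-100*N(T)*(-214) = -57600*(8 + 576)*(-214) = -57600*584*(-214) = -100*336384*(-214) = -33638400*(-214) = 7198617600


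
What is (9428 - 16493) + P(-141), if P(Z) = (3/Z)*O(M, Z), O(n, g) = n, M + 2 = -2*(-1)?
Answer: -7065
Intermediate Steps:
M = 0 (M = -2 - 2*(-1) = -2 + 2 = 0)
P(Z) = 0 (P(Z) = (3/Z)*0 = 0)
(9428 - 16493) + P(-141) = (9428 - 16493) + 0 = -7065 + 0 = -7065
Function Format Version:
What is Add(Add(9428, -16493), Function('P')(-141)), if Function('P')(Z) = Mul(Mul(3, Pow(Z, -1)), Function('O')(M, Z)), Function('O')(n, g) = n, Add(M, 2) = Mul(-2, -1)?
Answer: -7065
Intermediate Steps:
M = 0 (M = Add(-2, Mul(-2, -1)) = Add(-2, 2) = 0)
Function('P')(Z) = 0 (Function('P')(Z) = Mul(Mul(3, Pow(Z, -1)), 0) = 0)
Add(Add(9428, -16493), Function('P')(-141)) = Add(Add(9428, -16493), 0) = Add(-7065, 0) = -7065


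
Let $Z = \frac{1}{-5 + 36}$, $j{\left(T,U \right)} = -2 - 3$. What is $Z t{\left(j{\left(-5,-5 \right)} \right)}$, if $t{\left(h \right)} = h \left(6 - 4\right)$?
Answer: $- \frac{10}{31} \approx -0.32258$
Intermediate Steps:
$j{\left(T,U \right)} = -5$ ($j{\left(T,U \right)} = -2 - 3 = -5$)
$Z = \frac{1}{31} \approx 0.032258$
$t{\left(h \right)} = 2 h$ ($t{\left(h \right)} = h 2 = 2 h$)
$Z t{\left(j{\left(-5,-5 \right)} \right)} = \frac{2 \left(-5\right)}{31} = \frac{1}{31} \left(-10\right) = - \frac{10}{31}$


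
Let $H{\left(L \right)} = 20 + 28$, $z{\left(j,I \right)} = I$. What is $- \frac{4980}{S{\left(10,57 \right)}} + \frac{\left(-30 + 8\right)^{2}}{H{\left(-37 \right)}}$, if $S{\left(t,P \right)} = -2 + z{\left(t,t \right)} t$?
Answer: $- \frac{23951}{588} \approx -40.733$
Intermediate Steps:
$S{\left(t,P \right)} = -2 + t^{2}$ ($S{\left(t,P \right)} = -2 + t t = -2 + t^{2}$)
$H{\left(L \right)} = 48$
$- \frac{4980}{S{\left(10,57 \right)}} + \frac{\left(-30 + 8\right)^{2}}{H{\left(-37 \right)}} = - \frac{4980}{-2 + 10^{2}} + \frac{\left(-30 + 8\right)^{2}}{48} = - \frac{4980}{-2 + 100} + \left(-22\right)^{2} \cdot \frac{1}{48} = - \frac{4980}{98} + 484 \cdot \frac{1}{48} = \left(-4980\right) \frac{1}{98} + \frac{121}{12} = - \frac{2490}{49} + \frac{121}{12} = - \frac{23951}{588}$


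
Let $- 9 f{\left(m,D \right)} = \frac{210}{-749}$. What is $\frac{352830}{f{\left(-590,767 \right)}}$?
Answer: $11325843$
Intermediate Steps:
$f{\left(m,D \right)} = \frac{10}{321}$ ($f{\left(m,D \right)} = - \frac{210 \frac{1}{-749}}{9} = - \frac{210 \left(- \frac{1}{749}\right)}{9} = \left(- \frac{1}{9}\right) \left(- \frac{30}{107}\right) = \frac{10}{321}$)
$\frac{352830}{f{\left(-590,767 \right)}} = \frac{352830}{\frac{10}{321}} = 352830 \cdot \frac{321}{10} = 11325843$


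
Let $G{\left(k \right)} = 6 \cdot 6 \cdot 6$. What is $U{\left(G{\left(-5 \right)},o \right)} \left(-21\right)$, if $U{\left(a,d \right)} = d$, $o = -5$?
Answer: $105$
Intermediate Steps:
$G{\left(k \right)} = 216$ ($G{\left(k \right)} = 36 \cdot 6 = 216$)
$U{\left(G{\left(-5 \right)},o \right)} \left(-21\right) = \left(-5\right) \left(-21\right) = 105$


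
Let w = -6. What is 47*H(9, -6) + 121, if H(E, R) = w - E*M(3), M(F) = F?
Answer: -1430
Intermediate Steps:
H(E, R) = -6 - 3*E (H(E, R) = -6 - E*3 = -6 - 3*E)
47*H(9, -6) + 121 = 47*(-6 - 3*9) + 121 = 47*(-6 - 27) + 121 = 47*(-33) + 121 = -1551 + 121 = -1430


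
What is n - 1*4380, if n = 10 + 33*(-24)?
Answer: -5162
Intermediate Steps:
n = -782 (n = 10 - 792 = -782)
n - 1*4380 = -782 - 1*4380 = -782 - 4380 = -5162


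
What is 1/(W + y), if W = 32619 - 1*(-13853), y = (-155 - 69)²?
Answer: 1/96648 ≈ 1.0347e-5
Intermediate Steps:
y = 50176 (y = (-224)² = 50176)
W = 46472 (W = 32619 + 13853 = 46472)
1/(W + y) = 1/(46472 + 50176) = 1/96648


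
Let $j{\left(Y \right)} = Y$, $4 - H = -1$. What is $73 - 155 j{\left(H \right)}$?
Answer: $-702$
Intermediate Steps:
$H = 5$ ($H = 4 - -1 = 4 + 1 = 5$)
$73 - 155 j{\left(H \right)} = 73 - 775 = -702$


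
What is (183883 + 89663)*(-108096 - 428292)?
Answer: -146726791848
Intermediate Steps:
(183883 + 89663)*(-108096 - 428292) = 273546*(-536388) = -146726791848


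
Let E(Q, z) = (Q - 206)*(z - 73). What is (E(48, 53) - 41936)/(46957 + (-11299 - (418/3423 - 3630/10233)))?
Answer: -75457145988/69390047051 ≈ -1.0874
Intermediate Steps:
E(Q, z) = (-206 + Q)*(-73 + z)
(E(48, 53) - 41936)/(46957 + (-11299 - (418/3423 - 3630/10233))) = ((15038 - 206*53 - 73*48 + 48*53) - 41936)/(46957 + (-11299 - (418/3423 - 3630/10233))) = ((15038 - 10918 - 3504 + 2544) - 41936)/(46957 + (-11299 - (418*(1/3423) - 3630*1/10233))) = (3160 - 41936)/(46957 + (-11299 - (418/3423 - 1210/3411))) = -38776/(46957 + (-11299 - 1*(-905344/3891951))) = -38776/(46957 + (-11299 + 905344/3891951)) = -38776/(46957 - 43974249005/3891951) = -38776/138780094102/3891951 = -38776*3891951/138780094102 = -75457145988/69390047051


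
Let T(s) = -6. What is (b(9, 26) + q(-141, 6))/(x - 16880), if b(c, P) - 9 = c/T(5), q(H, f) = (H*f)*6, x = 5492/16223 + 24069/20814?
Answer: 570485899419/1899763076495 ≈ 0.30029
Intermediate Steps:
x = 168260625/112555174 (x = 5492*(1/16223) + 24069*(1/20814) = 5492/16223 + 8023/6938 = 168260625/112555174 ≈ 1.4949)
q(H, f) = 6*H*f
b(c, P) = 9 - c/6 (b(c, P) = 9 + c/(-6) = 9 + c*(-1/6) = 9 - c/6)
(b(9, 26) + q(-141, 6))/(x - 16880) = ((9 - 1/6*9) + 6*(-141)*6)/(168260625/112555174 - 16880) = ((9 - 3/2) - 5076)/(-1899763076495/112555174) = (15/2 - 5076)*(-112555174/1899763076495) = -10137/2*(-112555174/1899763076495) = 570485899419/1899763076495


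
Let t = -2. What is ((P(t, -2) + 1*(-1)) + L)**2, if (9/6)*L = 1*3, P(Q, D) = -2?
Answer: 1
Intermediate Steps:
L = 2 (L = 2*(1*3)/3 = (2/3)*3 = 2)
((P(t, -2) + 1*(-1)) + L)**2 = ((-2 + 1*(-1)) + 2)**2 = ((-2 - 1) + 2)**2 = (-3 + 2)**2 = (-1)**2 = 1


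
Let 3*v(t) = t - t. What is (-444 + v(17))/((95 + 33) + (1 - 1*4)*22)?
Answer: -222/31 ≈ -7.1613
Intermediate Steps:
v(t) = 0 (v(t) = (t - t)/3 = (⅓)*0 = 0)
(-444 + v(17))/((95 + 33) + (1 - 1*4)*22) = (-444 + 0)/((95 + 33) + (1 - 1*4)*22) = -444/(128 + (1 - 4)*22) = -444/(128 - 3*22) = -444/(128 - 66) = -444/62 = -444*1/62 = -222/31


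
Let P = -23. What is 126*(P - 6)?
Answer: -3654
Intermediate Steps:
126*(P - 6) = 126*(-23 - 6) = 126*(-29) = -3654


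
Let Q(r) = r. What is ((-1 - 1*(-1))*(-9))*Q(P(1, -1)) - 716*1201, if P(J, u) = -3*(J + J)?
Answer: -859916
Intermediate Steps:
P(J, u) = -6*J
((-1 - 1*(-1))*(-9))*Q(P(1, -1)) - 716*1201 = ((-1 - 1*(-1))*(-9))*(-6*1) - 716*1201 = ((-1 + 1)*(-9))*(-6) - 859916 = (0*(-9))*(-6) - 859916 = 0*(-6) - 859916 = 0 - 859916 = -859916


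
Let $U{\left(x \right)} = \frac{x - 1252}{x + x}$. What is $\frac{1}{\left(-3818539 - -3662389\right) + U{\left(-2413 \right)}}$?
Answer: $- \frac{4826}{753576235} \approx -6.4041 \cdot 10^{-6}$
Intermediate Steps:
$U{\left(x \right)} = \frac{-1252 + x}{2 x}$
$\frac{1}{\left(-3818539 - -3662389\right) + U{\left(-2413 \right)}} = \frac{1}{\left(-3818539 - -3662389\right) + \frac{-1252 - 2413}{2 \left(-2413\right)}} = \frac{1}{\left(-3818539 + 3662389\right) + \frac{1}{2} \left(- \frac{1}{2413}\right) \left(-3665\right)} = \frac{1}{-156150 + \frac{3665}{4826}} = \frac{1}{- \frac{753576235}{4826}} = - \frac{4826}{753576235}$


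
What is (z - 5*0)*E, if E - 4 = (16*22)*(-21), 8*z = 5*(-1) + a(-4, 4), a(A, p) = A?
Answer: 16623/2 ≈ 8311.5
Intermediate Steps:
z = -9/8 (z = (5*(-1) - 4)/8 = (-5 - 4)/8 = (⅛)*(-9) = -9/8 ≈ -1.1250)
E = -7388 (E = 4 + (16*22)*(-21) = 4 + 352*(-21) = 4 - 7392 = -7388)
(z - 5*0)*E = (-9/8 - 5*0)*(-7388) = (-9/8 + 0)*(-7388) = -9/8*(-7388) = 16623/2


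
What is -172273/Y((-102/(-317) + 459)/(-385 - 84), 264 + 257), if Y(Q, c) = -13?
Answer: 172273/13 ≈ 13252.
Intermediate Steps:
-172273/Y((-102/(-317) + 459)/(-385 - 84), 264 + 257) = -172273/(-13) = -172273*(-1/13) = 172273/13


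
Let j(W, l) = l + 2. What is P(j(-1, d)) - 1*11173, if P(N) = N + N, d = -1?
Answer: -11171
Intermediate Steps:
j(W, l) = 2 + l
P(N) = 2*N
P(j(-1, d)) - 1*11173 = 2*(2 - 1) - 1*11173 = 2*1 - 11173 = 2 - 11173 = -11171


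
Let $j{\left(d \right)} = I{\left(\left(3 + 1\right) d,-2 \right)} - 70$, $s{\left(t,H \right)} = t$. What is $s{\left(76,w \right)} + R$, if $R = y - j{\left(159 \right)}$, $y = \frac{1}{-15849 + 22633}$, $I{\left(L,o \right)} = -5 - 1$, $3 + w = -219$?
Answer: $\frac{1031169}{6784} \approx 152.0$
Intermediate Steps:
$w = -222$ ($w = -3 - 219 = -222$)
$I{\left(L,o \right)} = -6$
$j{\left(d \right)} = -76$ ($j{\left(d \right)} = -6 - 70 = -76$)
$y = \frac{1}{6784} \approx 0.00014741$
$R = \frac{515585}{6784}$ ($R = \frac{1}{6784} - -76 = \frac{1}{6784} + 76 = \frac{515585}{6784} \approx 76.0$)
$s{\left(76,w \right)} + R = 76 + \frac{515585}{6784} = \frac{1031169}{6784}$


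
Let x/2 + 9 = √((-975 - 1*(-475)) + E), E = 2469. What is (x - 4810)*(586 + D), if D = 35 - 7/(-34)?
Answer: -2999182 + 21121*√1969/17 ≈ -2.9441e+6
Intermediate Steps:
D = 1197/34 (D = 35 - 1/34*(-7) = 35 + 7/34 = 1197/34 ≈ 35.206)
x = -18 + 2*√1969 (x = -18 + 2*√((-975 - 1*(-475)) + 2469) = -18 + 2*√((-975 + 475) + 2469) = -18 + 2*√(-500 + 2469) = -18 + 2*√1969 ≈ 70.747)
(x - 4810)*(586 + D) = ((-18 + 2*√1969) - 4810)*(586 + 1197/34) = (-4828 + 2*√1969)*(21121/34) = -2999182 + 21121*√1969/17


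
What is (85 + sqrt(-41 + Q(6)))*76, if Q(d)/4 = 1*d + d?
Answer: 6460 + 76*sqrt(7) ≈ 6661.1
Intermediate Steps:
Q(d) = 8*d (Q(d) = 4*(1*d + d) = 4*(d + d) = 4*(2*d) = 8*d)
(85 + sqrt(-41 + Q(6)))*76 = (85 + sqrt(-41 + 8*6))*76 = (85 + sqrt(-41 + 48))*76 = (85 + sqrt(7))*76 = 6460 + 76*sqrt(7)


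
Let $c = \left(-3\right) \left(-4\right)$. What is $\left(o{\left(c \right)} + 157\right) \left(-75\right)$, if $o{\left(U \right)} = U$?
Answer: $-12675$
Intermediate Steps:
$c = 12$
$\left(o{\left(c \right)} + 157\right) \left(-75\right) = \left(12 + 157\right) \left(-75\right) = 169 \left(-75\right) = -12675$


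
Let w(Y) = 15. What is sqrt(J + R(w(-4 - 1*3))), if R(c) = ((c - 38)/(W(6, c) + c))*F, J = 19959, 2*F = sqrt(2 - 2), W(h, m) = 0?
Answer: sqrt(19959) ≈ 141.28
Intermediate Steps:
F = 0 (F = sqrt(2 - 2)/2 = sqrt(0)/2 = (1/2)*0 = 0)
R(c) = 0 (R(c) = ((c - 38)/(0 + c))*0 = ((-38 + c)/c)*0 = 0)
sqrt(J + R(w(-4 - 1*3))) = sqrt(19959 + 0) = sqrt(19959)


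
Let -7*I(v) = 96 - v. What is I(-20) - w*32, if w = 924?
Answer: -207092/7 ≈ -29585.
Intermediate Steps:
I(v) = -96/7 + v/7 (I(v) = -(96 - v)/7 = -96/7 + v/7)
I(-20) - w*32 = (-96/7 + (⅐)*(-20)) - 924*32 = (-96/7 - 20/7) - 1*29568 = -116/7 - 29568 = -207092/7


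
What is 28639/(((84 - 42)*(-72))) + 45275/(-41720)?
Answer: -4756181/450576 ≈ -10.556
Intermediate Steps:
28639/(((84 - 42)*(-72))) + 45275/(-41720) = 28639/((42*(-72))) + 45275*(-1/41720) = 28639/(-3024) - 9055/8344 = 28639*(-1/3024) - 9055/8344 = -28639/3024 - 9055/8344 = -4756181/450576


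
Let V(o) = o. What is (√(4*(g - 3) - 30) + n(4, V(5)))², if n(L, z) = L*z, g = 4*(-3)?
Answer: 310 + 120*I*√10 ≈ 310.0 + 379.47*I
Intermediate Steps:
g = -12
(√(4*(g - 3) - 30) + n(4, V(5)))² = (√(4*(-12 - 3) - 30) + 4*5)² = (√(4*(-15) - 30) + 20)² = (√(-60 - 30) + 20)² = (√(-90) + 20)² = (3*I*√10 + 20)² = (20 + 3*I*√10)²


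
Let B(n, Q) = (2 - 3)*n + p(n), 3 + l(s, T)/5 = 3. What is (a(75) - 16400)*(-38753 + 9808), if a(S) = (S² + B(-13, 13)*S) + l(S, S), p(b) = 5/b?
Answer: 3698447375/13 ≈ 2.8450e+8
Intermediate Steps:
l(s, T) = 0 (l(s, T) = -15 + 5*3 = -15 + 15 = 0)
B(n, Q) = -n + 5/n (B(n, Q) = (2 - 3)*n + 5/n = -n + 5/n)
a(S) = S² + 164*S/13 (a(S) = (S² + (-1*(-13) + 5/(-13))*S) + 0 = (S² + (13 + 5*(-1/13))*S) + 0 = (S² + (13 - 5/13)*S) + 0 = (S² + 164*S/13) + 0 = S² + 164*S/13)
(a(75) - 16400)*(-38753 + 9808) = ((1/13)*75*(164 + 13*75) - 16400)*(-38753 + 9808) = ((1/13)*75*(164 + 975) - 16400)*(-28945) = ((1/13)*75*1139 - 16400)*(-28945) = (85425/13 - 16400)*(-28945) = -127775/13*(-28945) = 3698447375/13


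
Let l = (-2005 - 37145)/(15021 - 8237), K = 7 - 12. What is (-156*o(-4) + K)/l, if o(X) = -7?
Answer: -3687104/19575 ≈ -188.36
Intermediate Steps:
K = -5
l = -19575/3392 (l = -39150/6784 = -39150*1/6784 = -19575/3392 ≈ -5.7709)
(-156*o(-4) + K)/l = (-156*(-7) - 5)/(-19575/3392) = (1092 - 5)*(-3392/19575) = 1087*(-3392/19575) = -3687104/19575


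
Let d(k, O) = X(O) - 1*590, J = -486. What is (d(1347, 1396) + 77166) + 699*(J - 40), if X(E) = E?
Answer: -289702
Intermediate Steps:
d(k, O) = -590 + O (d(k, O) = O - 1*590 = O - 590 = -590 + O)
(d(1347, 1396) + 77166) + 699*(J - 40) = ((-590 + 1396) + 77166) + 699*(-486 - 40) = (806 + 77166) + 699*(-526) = 77972 - 367674 = -289702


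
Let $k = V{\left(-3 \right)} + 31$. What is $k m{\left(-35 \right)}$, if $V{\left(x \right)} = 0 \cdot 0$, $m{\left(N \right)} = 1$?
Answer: $31$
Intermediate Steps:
$V{\left(x \right)} = 0$
$k = 31$ ($k = 0 + 31 = 31$)
$k m{\left(-35 \right)} = 31 \cdot 1 = 31$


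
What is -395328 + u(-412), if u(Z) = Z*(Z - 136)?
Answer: -169552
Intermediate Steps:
u(Z) = Z*(-136 + Z)
-395328 + u(-412) = -395328 - 412*(-136 - 412) = -395328 - 412*(-548) = -395328 + 225776 = -169552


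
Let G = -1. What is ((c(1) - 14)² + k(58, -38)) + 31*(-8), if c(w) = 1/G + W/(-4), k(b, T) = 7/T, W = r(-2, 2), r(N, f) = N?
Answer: -2883/76 ≈ -37.934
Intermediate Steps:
W = -2
c(w) = -½ (c(w) = 1/(-1) - 2/(-4) = 1*(-1) - 2*(-¼) = -1 + ½ = -½)
((c(1) - 14)² + k(58, -38)) + 31*(-8) = ((-½ - 14)² + 7/(-38)) + 31*(-8) = ((-29/2)² + 7*(-1/38)) - 248 = (841/4 - 7/38) - 248 = 15965/76 - 248 = -2883/76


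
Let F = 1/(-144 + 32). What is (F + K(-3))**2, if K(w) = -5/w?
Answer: 310249/112896 ≈ 2.7481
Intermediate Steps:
F = -1/112 (F = 1/(-112) = -1/112 ≈ -0.0089286)
(F + K(-3))**2 = (-1/112 - 5/(-3))**2 = (-1/112 - 5*(-1/3))**2 = (-1/112 + 5/3)**2 = (557/336)**2 = 310249/112896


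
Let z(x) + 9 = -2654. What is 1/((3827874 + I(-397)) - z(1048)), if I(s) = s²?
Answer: 1/3988146 ≈ 2.5074e-7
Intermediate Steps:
z(x) = -2663 (z(x) = -9 - 2654 = -2663)
1/((3827874 + I(-397)) - z(1048)) = 1/((3827874 + (-397)²) - 1*(-2663)) = 1/((3827874 + 157609) + 2663) = 1/(3985483 + 2663) = 1/3988146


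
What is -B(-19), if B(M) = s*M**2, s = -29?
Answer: 10469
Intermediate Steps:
B(M) = -29*M**2
-B(-19) = -(-29)*(-19)**2 = -(-29)*361 = -1*(-10469) = 10469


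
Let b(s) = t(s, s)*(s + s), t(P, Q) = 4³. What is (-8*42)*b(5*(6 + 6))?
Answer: -2580480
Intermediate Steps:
t(P, Q) = 64
b(s) = 128*s (b(s) = 64*(s + s) = 64*(2*s) = 128*s)
(-8*42)*b(5*(6 + 6)) = (-8*42)*(128*(5*(6 + 6))) = -43008*5*12 = -43008*60 = -336*7680 = -2580480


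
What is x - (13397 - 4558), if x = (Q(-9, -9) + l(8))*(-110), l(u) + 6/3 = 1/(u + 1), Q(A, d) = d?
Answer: -68771/9 ≈ -7641.2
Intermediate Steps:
l(u) = -2 + 1/(1 + u) (l(u) = -2 + 1/(u + 1) = -2 + 1/(1 + u))
x = 10780/9 (x = (-9 + (-1 - 2*8)/(1 + 8))*(-110) = (-9 + (-1 - 16)/9)*(-110) = (-9 + (1/9)*(-17))*(-110) = (-9 - 17/9)*(-110) = -98/9*(-110) = 10780/9 ≈ 1197.8)
x - (13397 - 4558) = 10780/9 - (13397 - 4558) = 10780/9 - 1*8839 = 10780/9 - 8839 = -68771/9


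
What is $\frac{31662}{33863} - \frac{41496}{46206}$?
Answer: $\frac{9632554}{260778963} \approx 0.036938$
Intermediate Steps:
$\frac{31662}{33863} - \frac{41496}{46206} = 31662 \cdot \frac{1}{33863} - \frac{6916}{7701} = \frac{31662}{33863} - \frac{6916}{7701} = \frac{9632554}{260778963}$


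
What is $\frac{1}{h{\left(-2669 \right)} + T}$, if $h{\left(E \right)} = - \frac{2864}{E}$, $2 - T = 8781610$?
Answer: $- \frac{2669}{23438108888} \approx -1.1387 \cdot 10^{-7}$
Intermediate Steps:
$T = -8781608$ ($T = 2 - 8781610 = -8781608$)
$\frac{1}{h{\left(-2669 \right)} + T} = \frac{1}{- \frac{2864}{-2669} - 8781608} = \frac{1}{\left(-2864\right) \left(- \frac{1}{2669}\right) - 8781608} = \frac{1}{\frac{2864}{2669} - 8781608} = \frac{1}{- \frac{23438108888}{2669}} = - \frac{2669}{23438108888}$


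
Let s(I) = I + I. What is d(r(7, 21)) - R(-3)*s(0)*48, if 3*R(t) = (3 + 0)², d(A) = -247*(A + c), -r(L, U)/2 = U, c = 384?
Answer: -84474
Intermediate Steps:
r(L, U) = -2*U
d(A) = -94848 - 247*A (d(A) = -247*(A + 384) = -247*(384 + A) = -94848 - 247*A)
R(t) = 3 (R(t) = (3 + 0)²/3 = (⅓)*3² = (⅓)*9 = 3)
s(I) = 2*I
d(r(7, 21)) - R(-3)*s(0)*48 = (-94848 - (-494)*21) - 3*(2*0)*48 = (-94848 - 247*(-42)) - 3*0*48 = (-94848 + 10374) - 0*48 = -84474 - 1*0 = -84474 + 0 = -84474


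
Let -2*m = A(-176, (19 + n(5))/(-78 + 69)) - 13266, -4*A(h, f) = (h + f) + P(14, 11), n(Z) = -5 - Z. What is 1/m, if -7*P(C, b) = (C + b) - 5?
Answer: 56/370189 ≈ 0.00015127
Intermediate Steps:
P(C, b) = 5/7 - C/7 - b/7 (P(C, b) = -((C + b) - 5)/7 = -(-5 + C + b)/7 = 5/7 - C/7 - b/7)
A(h, f) = 5/7 - f/4 - h/4 (A(h, f) = -((h + f) + (5/7 - ⅐*14 - ⅐*11))/4 = -((f + h) + (5/7 - 2 - 11/7))/4 = -((f + h) - 20/7)/4 = -(-20/7 + f + h)/4 = 5/7 - f/4 - h/4)
m = 370189/56 (m = -((5/7 - (19 + (-5 - 1*5))/(4*(-78 + 69)) - ¼*(-176)) - 13266)/2 = -((5/7 - (19 + (-5 - 5))/(4*(-9)) + 44) - 13266)/2 = -((5/7 - (19 - 10)*(-1)/(4*9) + 44) - 13266)/2 = -((5/7 - 9*(-1)/(4*9) + 44) - 13266)/2 = -((5/7 - ¼*(-1) + 44) - 13266)/2 = -((5/7 + ¼ + 44) - 13266)/2 = -(1259/28 - 13266)/2 = -½*(-370189/28) = 370189/56 ≈ 6610.5)
1/m = 1/(370189/56) = 56/370189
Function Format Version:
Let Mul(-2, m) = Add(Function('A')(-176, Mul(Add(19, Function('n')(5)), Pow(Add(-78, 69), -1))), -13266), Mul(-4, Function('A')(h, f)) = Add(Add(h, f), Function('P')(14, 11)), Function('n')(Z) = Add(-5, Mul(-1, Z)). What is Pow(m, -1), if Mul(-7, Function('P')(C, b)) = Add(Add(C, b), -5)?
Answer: Rational(56, 370189) ≈ 0.00015127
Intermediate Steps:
Function('P')(C, b) = Add(Rational(5, 7), Mul(Rational(-1, 7), C), Mul(Rational(-1, 7), b)) (Function('P')(C, b) = Mul(Rational(-1, 7), Add(Add(C, b), -5)) = Mul(Rational(-1, 7), Add(-5, C, b)) = Add(Rational(5, 7), Mul(Rational(-1, 7), C), Mul(Rational(-1, 7), b)))
Function('A')(h, f) = Add(Rational(5, 7), Mul(Rational(-1, 4), f), Mul(Rational(-1, 4), h)) (Function('A')(h, f) = Mul(Rational(-1, 4), Add(Add(h, f), Add(Rational(5, 7), Mul(Rational(-1, 7), 14), Mul(Rational(-1, 7), 11)))) = Mul(Rational(-1, 4), Add(Add(f, h), Add(Rational(5, 7), -2, Rational(-11, 7)))) = Mul(Rational(-1, 4), Add(Add(f, h), Rational(-20, 7))) = Mul(Rational(-1, 4), Add(Rational(-20, 7), f, h)) = Add(Rational(5, 7), Mul(Rational(-1, 4), f), Mul(Rational(-1, 4), h)))
m = Rational(370189, 56) (m = Mul(Rational(-1, 2), Add(Add(Rational(5, 7), Mul(Rational(-1, 4), Mul(Add(19, Add(-5, Mul(-1, 5))), Pow(Add(-78, 69), -1))), Mul(Rational(-1, 4), -176)), -13266)) = Mul(Rational(-1, 2), Add(Add(Rational(5, 7), Mul(Rational(-1, 4), Mul(Add(19, Add(-5, -5)), Pow(-9, -1))), 44), -13266)) = Mul(Rational(-1, 2), Add(Add(Rational(5, 7), Mul(Rational(-1, 4), Mul(Add(19, -10), Rational(-1, 9))), 44), -13266)) = Mul(Rational(-1, 2), Add(Add(Rational(5, 7), Mul(Rational(-1, 4), Mul(9, Rational(-1, 9))), 44), -13266)) = Mul(Rational(-1, 2), Add(Add(Rational(5, 7), Mul(Rational(-1, 4), -1), 44), -13266)) = Mul(Rational(-1, 2), Add(Add(Rational(5, 7), Rational(1, 4), 44), -13266)) = Mul(Rational(-1, 2), Add(Rational(1259, 28), -13266)) = Mul(Rational(-1, 2), Rational(-370189, 28)) = Rational(370189, 56) ≈ 6610.5)
Pow(m, -1) = Pow(Rational(370189, 56), -1) = Rational(56, 370189)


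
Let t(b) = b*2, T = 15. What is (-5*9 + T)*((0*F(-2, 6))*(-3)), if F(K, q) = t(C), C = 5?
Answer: 0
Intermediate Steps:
t(b) = 2*b
F(K, q) = 10 (F(K, q) = 2*5 = 10)
(-5*9 + T)*((0*F(-2, 6))*(-3)) = (-5*9 + 15)*((0*10)*(-3)) = (-45 + 15)*(0*(-3)) = -30*0 = 0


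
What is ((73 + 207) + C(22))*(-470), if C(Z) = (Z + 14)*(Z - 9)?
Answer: -351560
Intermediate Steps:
C(Z) = (-9 + Z)*(14 + Z) (C(Z) = (14 + Z)*(-9 + Z) = (-9 + Z)*(14 + Z))
((73 + 207) + C(22))*(-470) = ((73 + 207) + (-126 + 22² + 5*22))*(-470) = (280 + (-126 + 484 + 110))*(-470) = (280 + 468)*(-470) = 748*(-470) = -351560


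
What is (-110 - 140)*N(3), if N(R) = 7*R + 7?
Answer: -7000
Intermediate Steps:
N(R) = 7 + 7*R
(-110 - 140)*N(3) = (-110 - 140)*(7 + 7*3) = -250*(7 + 21) = -250*28 = -7000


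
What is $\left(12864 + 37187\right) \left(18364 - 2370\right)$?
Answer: $800515694$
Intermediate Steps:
$\left(12864 + 37187\right) \left(18364 - 2370\right) = 50051 \cdot 15994 = 800515694$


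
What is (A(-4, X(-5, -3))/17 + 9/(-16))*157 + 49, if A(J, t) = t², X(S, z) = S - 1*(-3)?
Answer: -645/272 ≈ -2.3713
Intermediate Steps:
X(S, z) = 3 + S (X(S, z) = S + 3 = 3 + S)
(A(-4, X(-5, -3))/17 + 9/(-16))*157 + 49 = ((3 - 5)²/17 + 9/(-16))*157 + 49 = ((-2)²*(1/17) + 9*(-1/16))*157 + 49 = (4*(1/17) - 9/16)*157 + 49 = (4/17 - 9/16)*157 + 49 = -89/272*157 + 49 = -13973/272 + 49 = -645/272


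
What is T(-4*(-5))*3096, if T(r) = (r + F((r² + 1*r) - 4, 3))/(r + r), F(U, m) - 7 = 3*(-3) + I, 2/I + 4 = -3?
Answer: 47988/35 ≈ 1371.1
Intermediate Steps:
I = -2/7 (I = 2/(-4 - 3) = 2/(-7) = 2*(-⅐) = -2/7 ≈ -0.28571)
F(U, m) = -16/7 (F(U, m) = 7 + (3*(-3) - 2/7) = 7 + (-9 - 2/7) = 7 - 65/7 = -16/7)
T(r) = (-16/7 + r)/(2*r) (T(r) = (r - 16/7)/(r + r) = (-16/7 + r)/((2*r)) = (-16/7 + r)*(1/(2*r)) = (-16/7 + r)/(2*r))
T(-4*(-5))*3096 = ((-16 + 7*(-4*(-5)))/(14*((-4*(-5)))))*3096 = ((1/14)*(-16 + 7*20)/20)*3096 = ((1/14)*(1/20)*(-16 + 140))*3096 = ((1/14)*(1/20)*124)*3096 = (31/70)*3096 = 47988/35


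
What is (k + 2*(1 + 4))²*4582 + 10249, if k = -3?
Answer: 234767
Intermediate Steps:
(k + 2*(1 + 4))²*4582 + 10249 = (-3 + 2*(1 + 4))²*4582 + 10249 = (-3 + 2*5)²*4582 + 10249 = (-3 + 10)²*4582 + 10249 = 7²*4582 + 10249 = 49*4582 + 10249 = 224518 + 10249 = 234767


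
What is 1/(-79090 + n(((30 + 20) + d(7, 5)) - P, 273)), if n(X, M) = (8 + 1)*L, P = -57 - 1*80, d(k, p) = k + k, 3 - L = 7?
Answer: -1/79126 ≈ -1.2638e-5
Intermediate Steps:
L = -4 (L = 3 - 1*7 = 3 - 7 = -4)
d(k, p) = 2*k
P = -137 (P = -57 - 80 = -137)
n(X, M) = -36 (n(X, M) = (8 + 1)*(-4) = 9*(-4) = -36)
1/(-79090 + n(((30 + 20) + d(7, 5)) - P, 273)) = 1/(-79090 - 36) = 1/(-79126) = -1/79126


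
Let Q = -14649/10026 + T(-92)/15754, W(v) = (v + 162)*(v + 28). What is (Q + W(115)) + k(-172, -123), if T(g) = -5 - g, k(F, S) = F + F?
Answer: 516831432682/13162467 ≈ 39266.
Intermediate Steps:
k(F, S) = 2*F
W(v) = (28 + v)*(162 + v) (W(v) = (162 + v)*(28 + v) = (28 + v)*(162 + v))
Q = -19159007/13162467 (Q = -14649/10026 + (-5 - 1*(-92))/15754 = -14649*1/10026 + (-5 + 92)*(1/15754) = -4883/3342 + 87*(1/15754) = -4883/3342 + 87/15754 = -19159007/13162467 ≈ -1.4556)
(Q + W(115)) + k(-172, -123) = (-19159007/13162467 + (4536 + 115² + 190*115)) + 2*(-172) = (-19159007/13162467 + (4536 + 13225 + 21850)) - 344 = (-19159007/13162467 + 39611) - 344 = 521359321330/13162467 - 344 = 516831432682/13162467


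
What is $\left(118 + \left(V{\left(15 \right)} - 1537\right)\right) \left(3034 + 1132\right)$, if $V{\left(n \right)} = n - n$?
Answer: $-5911554$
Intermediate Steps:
$V{\left(n \right)} = 0$
$\left(118 + \left(V{\left(15 \right)} - 1537\right)\right) \left(3034 + 1132\right) = \left(118 + \left(0 - 1537\right)\right) \left(3034 + 1132\right) = \left(118 + \left(0 - 1537\right)\right) 4166 = \left(118 - 1537\right) 4166 = \left(-1419\right) 4166 = -5911554$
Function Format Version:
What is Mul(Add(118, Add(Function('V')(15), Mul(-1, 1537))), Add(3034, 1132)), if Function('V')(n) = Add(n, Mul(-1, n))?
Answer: -5911554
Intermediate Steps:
Function('V')(n) = 0
Mul(Add(118, Add(Function('V')(15), Mul(-1, 1537))), Add(3034, 1132)) = Mul(Add(118, Add(0, Mul(-1, 1537))), Add(3034, 1132)) = Mul(Add(118, Add(0, -1537)), 4166) = Mul(Add(118, -1537), 4166) = Mul(-1419, 4166) = -5911554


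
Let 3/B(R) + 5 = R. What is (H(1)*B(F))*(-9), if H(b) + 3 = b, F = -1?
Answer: -9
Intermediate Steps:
B(R) = 3/(-5 + R)
H(b) = -3 + b
(H(1)*B(F))*(-9) = ((-3 + 1)*(3/(-5 - 1)))*(-9) = -6/(-6)*(-9) = -6*(-1)/6*(-9) = -2*(-½)*(-9) = 1*(-9) = -9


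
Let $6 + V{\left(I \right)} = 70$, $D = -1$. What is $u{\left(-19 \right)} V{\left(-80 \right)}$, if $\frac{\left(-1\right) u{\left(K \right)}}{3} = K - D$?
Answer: $3456$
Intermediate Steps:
$V{\left(I \right)} = 64$ ($V{\left(I \right)} = -6 + 70 = 64$)
$u{\left(K \right)} = -3 - 3 K$ ($u{\left(K \right)} = - 3 \left(K - -1\right) = - 3 \left(K + 1\right) = - 3 \left(1 + K\right) = -3 - 3 K$)
$u{\left(-19 \right)} V{\left(-80 \right)} = \left(-3 - -57\right) 64 = \left(-3 + 57\right) 64 = 54 \cdot 64 = 3456$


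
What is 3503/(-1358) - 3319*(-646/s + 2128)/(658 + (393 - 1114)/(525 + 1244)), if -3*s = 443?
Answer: -153748222705305/14282099386 ≈ -10765.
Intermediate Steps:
s = -443/3 (s = -⅓*443 = -443/3 ≈ -147.67)
3503/(-1358) - 3319*(-646/s + 2128)/(658 + (393 - 1114)/(525 + 1244)) = 3503/(-1358) - 3319*(-646/(-443/3) + 2128)/(658 + (393 - 1114)/(525 + 1244)) = 3503*(-1/1358) - 3319*(-646*(-3/443) + 2128)/(658 - 721/1769) = -3503/1358 - 3319*(1938/443 + 2128)/(658 - 721*1/1769) = -3503/1358 - 3319*944642/(443*(658 - 721/1769)) = -3503/1358 - 3319/((1163281/1769)*(443/944642)) = -3503/1358 - 3319/515333483/1671071698 = -3503/1358 - 3319*1671071698/515333483 = -3503/1358 - 5546286965662/515333483 = -153748222705305/14282099386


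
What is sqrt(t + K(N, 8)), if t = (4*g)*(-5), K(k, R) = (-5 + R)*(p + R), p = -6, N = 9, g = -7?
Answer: sqrt(146) ≈ 12.083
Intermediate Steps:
K(k, R) = (-6 + R)*(-5 + R) (K(k, R) = (-5 + R)*(-6 + R) = (-6 + R)*(-5 + R))
t = 140 (t = (4*(-7))*(-5) = -28*(-5) = 140)
sqrt(t + K(N, 8)) = sqrt(140 + (30 + 8**2 - 11*8)) = sqrt(140 + (30 + 64 - 88)) = sqrt(140 + 6) = sqrt(146)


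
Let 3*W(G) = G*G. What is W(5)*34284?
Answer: 285700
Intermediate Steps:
W(G) = G²/3 (W(G) = (G*G)/3 = G²/3)
W(5)*34284 = ((⅓)*5²)*34284 = ((⅓)*25)*34284 = (25/3)*34284 = 285700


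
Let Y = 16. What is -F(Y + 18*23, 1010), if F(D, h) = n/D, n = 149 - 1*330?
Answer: 181/430 ≈ 0.42093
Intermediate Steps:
n = -181 (n = 149 - 330 = -181)
F(D, h) = -181/D
-F(Y + 18*23, 1010) = -(-181)/(16 + 18*23) = -(-181)/(16 + 414) = -(-181)/430 = -1*(-181/430) = 181/430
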